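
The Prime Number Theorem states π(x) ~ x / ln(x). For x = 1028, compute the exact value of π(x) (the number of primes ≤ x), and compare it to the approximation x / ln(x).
π(1028) = 172;  x/ln(x) ≈ 148.23;  relative error ≈ 13.82%.

Directly count primes up to 1028: π(1028) = 172. The PNT approximation gives 1028/ln(1028) ≈ 1028/6.93537 ≈ 148.23. Relative error (π(x) − x/ln(x)) / π(x) ≈ 13.82%; the approximation is known to undercount slightly (Li(x) is a better estimate).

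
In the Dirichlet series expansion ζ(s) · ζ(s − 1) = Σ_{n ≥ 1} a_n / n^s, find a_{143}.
σ(143) = 168

In the product (Σ m^0/m^s)(Σ k / k^s) = Σ (Σ_{d | n} d) / n^s, the coefficient of 1/n^s is σ(n) = Σ_{d | n} d. For n = 143, divisors are [1, 11, 13, 143]; summing: σ(143) = 168.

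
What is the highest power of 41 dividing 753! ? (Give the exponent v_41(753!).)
v_41(753!) = 18

Legendre's formula: v_p(n!) = Σ_{k ≥ 1} ⌊n / p^k⌋. For p = 41, n = 753, the terms are:
  ⌊753/41^1⌋ = ⌊753/41⌋ = 18
(the next term ⌊753/41^2⌋ = 0, terminating the sum). Summing: v_41(753!) = 18 = 18.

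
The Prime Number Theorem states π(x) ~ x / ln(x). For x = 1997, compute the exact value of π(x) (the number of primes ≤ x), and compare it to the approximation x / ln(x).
π(1997) = 302;  x/ln(x) ≈ 262.78;  relative error ≈ 12.99%.

Directly count primes up to 1997: π(1997) = 302. The PNT approximation gives 1997/ln(1997) ≈ 1997/7.59940 ≈ 262.78. Relative error (π(x) − x/ln(x)) / π(x) ≈ 12.99%; the approximation is known to undercount slightly (Li(x) is a better estimate).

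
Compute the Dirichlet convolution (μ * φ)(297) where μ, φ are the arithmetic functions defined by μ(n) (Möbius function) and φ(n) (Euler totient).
(μ * φ)(297) = 108

Divisors of 297: [1, 3, 9, 11, 27, 33, 99, 297]. For each d | 297:
  d = 1: μ(1) · φ(297/1) = 1 · 180 = 180
  d = 3: μ(3) · φ(297/3) = -1 · 60 = -60
  d = 9: μ(9) · φ(297/9) = 0 · 20 = 0
  d = 11: μ(11) · φ(297/11) = -1 · 18 = -18
  d = 27: μ(27) · φ(297/27) = 0 · 10 = 0
  d = 33: μ(33) · φ(297/33) = 1 · 6 = 6
  d = 99: μ(99) · φ(297/99) = 0 · 2 = 0
  d = 297: μ(297) · φ(297/297) = 0 · 1 = 0
Summing: (μ * φ)(297) = 180 + -60 + 0 + -18 + 0 + 6 + 0 + 0 = 108.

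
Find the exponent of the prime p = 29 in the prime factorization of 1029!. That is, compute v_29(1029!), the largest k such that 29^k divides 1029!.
v_29(1029!) = 36

Legendre's formula: v_p(n!) = Σ_{k ≥ 1} ⌊n / p^k⌋. For p = 29, n = 1029, the terms are:
  ⌊1029/29^1⌋ = ⌊1029/29⌋ = 35
  ⌊1029/29^2⌋ = ⌊1029/841⌋ = 1
(the next term ⌊1029/29^3⌋ = 0, terminating the sum). Summing: v_29(1029!) = 35 + 1 = 36.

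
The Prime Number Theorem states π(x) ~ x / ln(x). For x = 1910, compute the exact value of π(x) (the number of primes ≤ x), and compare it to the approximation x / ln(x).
π(1910) = 292;  x/ln(x) ≈ 252.82;  relative error ≈ 13.42%.

Directly count primes up to 1910: π(1910) = 292. The PNT approximation gives 1910/ln(1910) ≈ 1910/7.55486 ≈ 252.82. Relative error (π(x) − x/ln(x)) / π(x) ≈ 13.42%; the approximation is known to undercount slightly (Li(x) is a better estimate).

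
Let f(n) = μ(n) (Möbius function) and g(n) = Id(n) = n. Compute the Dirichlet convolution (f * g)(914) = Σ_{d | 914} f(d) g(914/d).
(μ * Id)(914) = 456

Divisors of 914: [1, 2, 457, 914]. For each d | 914:
  d = 1: μ(1) · Id(914/1) = 1 · 914 = 914
  d = 2: μ(2) · Id(914/2) = -1 · 457 = -457
  d = 457: μ(457) · Id(914/457) = -1 · 2 = -2
  d = 914: μ(914) · Id(914/914) = 1 · 1 = 1
Summing: (μ * Id)(914) = 914 + -457 + -2 + 1 = 456.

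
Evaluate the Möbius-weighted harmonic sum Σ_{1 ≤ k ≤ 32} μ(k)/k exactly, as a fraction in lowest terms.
Σ μ(k)/k = -4193929329/66853496710

Values of μ(k) for 1 ≤ k ≤ 32: μ(1) = 1, μ(2) = -1, μ(3) = -1, μ(5) = -1, μ(6) = 1, μ(7) = -1, μ(10) = 1, μ(11) = -1, μ(13) = -1, μ(14) = 1, μ(15) = 1, μ(17) = -1, μ(19) = -1, μ(21) = 1, μ(22) = 1, μ(23) = -1, μ(26) = 1, μ(29) = -1, μ(30) = -1, μ(31) = -1, with μ = 0 on non-squarefree integers. Summing μ(k)/k for k where μ(k) ≠ 0 gives -4193929329/66853496710 ≈ -0.0627. (PNT ⟺ this sum → 0 as n → ∞.)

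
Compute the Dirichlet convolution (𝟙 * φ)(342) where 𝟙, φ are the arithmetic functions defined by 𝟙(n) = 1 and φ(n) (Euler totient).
(𝟙 * φ)(342) = 342

Divisors of 342: [1, 2, 3, 6, 9, 18, 19, 38, 57, 114, 171, 342]. For each d | 342:
  d = 1: 𝟙(1) · φ(342/1) = 1 · 108 = 108
  d = 2: 𝟙(2) · φ(342/2) = 1 · 108 = 108
  d = 3: 𝟙(3) · φ(342/3) = 1 · 36 = 36
  d = 6: 𝟙(6) · φ(342/6) = 1 · 36 = 36
  d = 9: 𝟙(9) · φ(342/9) = 1 · 18 = 18
  d = 18: 𝟙(18) · φ(342/18) = 1 · 18 = 18
  d = 19: 𝟙(19) · φ(342/19) = 1 · 6 = 6
  d = 38: 𝟙(38) · φ(342/38) = 1 · 6 = 6
  d = 57: 𝟙(57) · φ(342/57) = 1 · 2 = 2
  d = 114: 𝟙(114) · φ(342/114) = 1 · 2 = 2
  d = 171: 𝟙(171) · φ(342/171) = 1 · 1 = 1
  d = 342: 𝟙(342) · φ(342/342) = 1 · 1 = 1
Summing: (𝟙 * φ)(342) = 108 + 108 + 36 + 36 + 18 + 18 + 6 + 6 + 2 + 2 + 1 + 1 = 342.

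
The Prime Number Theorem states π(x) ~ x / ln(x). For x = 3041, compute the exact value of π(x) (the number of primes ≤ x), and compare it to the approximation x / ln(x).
π(3041) = 436;  x/ln(x) ≈ 379.18;  relative error ≈ 13.03%.

Directly count primes up to 3041: π(3041) = 436. The PNT approximation gives 3041/ln(3041) ≈ 3041/8.01994 ≈ 379.18. Relative error (π(x) − x/ln(x)) / π(x) ≈ 13.03%; the approximation is known to undercount slightly (Li(x) is a better estimate).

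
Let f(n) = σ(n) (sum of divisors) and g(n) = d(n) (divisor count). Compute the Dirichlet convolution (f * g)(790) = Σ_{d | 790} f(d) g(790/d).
(σ * d)(790) = 3280

Divisors of 790: [1, 2, 5, 10, 79, 158, 395, 790]. For each d | 790:
  d = 1: σ(1) · d(790/1) = 1 · 8 = 8
  d = 2: σ(2) · d(790/2) = 3 · 4 = 12
  d = 5: σ(5) · d(790/5) = 6 · 4 = 24
  d = 10: σ(10) · d(790/10) = 18 · 2 = 36
  d = 79: σ(79) · d(790/79) = 80 · 4 = 320
  d = 158: σ(158) · d(790/158) = 240 · 2 = 480
  d = 395: σ(395) · d(790/395) = 480 · 2 = 960
  d = 790: σ(790) · d(790/790) = 1440 · 1 = 1440
Summing: (σ * d)(790) = 8 + 12 + 24 + 36 + 320 + 480 + 960 + 1440 = 3280.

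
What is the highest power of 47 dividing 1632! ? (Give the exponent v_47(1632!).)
v_47(1632!) = 34

Legendre's formula: v_p(n!) = Σ_{k ≥ 1} ⌊n / p^k⌋. For p = 47, n = 1632, the terms are:
  ⌊1632/47^1⌋ = ⌊1632/47⌋ = 34
(the next term ⌊1632/47^2⌋ = 0, terminating the sum). Summing: v_47(1632!) = 34 = 34.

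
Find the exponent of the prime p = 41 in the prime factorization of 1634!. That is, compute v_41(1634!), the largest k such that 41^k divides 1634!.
v_41(1634!) = 39

Legendre's formula: v_p(n!) = Σ_{k ≥ 1} ⌊n / p^k⌋. For p = 41, n = 1634, the terms are:
  ⌊1634/41^1⌋ = ⌊1634/41⌋ = 39
(the next term ⌊1634/41^2⌋ = 0, terminating the sum). Summing: v_41(1634!) = 39 = 39.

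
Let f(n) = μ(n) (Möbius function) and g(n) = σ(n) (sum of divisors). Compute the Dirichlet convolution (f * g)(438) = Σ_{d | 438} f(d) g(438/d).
(μ * σ)(438) = 438

Divisors of 438: [1, 2, 3, 6, 73, 146, 219, 438]. For each d | 438:
  d = 1: μ(1) · σ(438/1) = 1 · 888 = 888
  d = 2: μ(2) · σ(438/2) = -1 · 296 = -296
  d = 3: μ(3) · σ(438/3) = -1 · 222 = -222
  d = 6: μ(6) · σ(438/6) = 1 · 74 = 74
  d = 73: μ(73) · σ(438/73) = -1 · 12 = -12
  d = 146: μ(146) · σ(438/146) = 1 · 4 = 4
  d = 219: μ(219) · σ(438/219) = 1 · 3 = 3
  d = 438: μ(438) · σ(438/438) = -1 · 1 = -1
Summing: (μ * σ)(438) = 888 + -296 + -222 + 74 + -12 + 4 + 3 + -1 = 438.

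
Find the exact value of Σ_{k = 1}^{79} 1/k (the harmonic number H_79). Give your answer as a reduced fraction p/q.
H_79 = 4868007055309996043055960217131137/982844219842241906412811281988800

Direct summation: H_79 = 1 + 1/2 + ... + 1/79. The least common denominator is lcm(1, ..., 79) = 32433859254793982911622772305630400; over this denominator the numerator is 32433859254793982911622772305630400 + 16216929627396991455811386152815200 + 10811286418264660970540924101876800 + 8108464813698495727905693076407600 + 6486771850958796582324554461126080 + 5405643209132330485270462050938400 + 4633408464970568987374681757947200 + 4054232406849247863952846538203800 + 3603762139421553656846974700625600 + 3243385925479398291162277230563040 + 2948532659526725719238433845966400 + 2702821604566165242635231025469200 + 2494912250368767916278674792740800 + 2316704232485284493687340878973600 + 2162257283652932194108184820375360 + 2027116203424623931976423269101900 + 1907874073811410759507221900331200 + 1801881069710776828423487350312800 + 1707045223936525416401198542401600 + 1621692962739699145581138615281520 + 1544469488323522995791560585982400 + 1474266329763362859619216922983200 + 1410167793686694909200990100244800 + 1351410802283082621317615512734600 + 1297354370191759316464910892225216 + 1247456125184383958139337396370400 + 1201254046473851218948991566875200 + 1158352116242642246843670439486800 + 1118408939820482169366302493297600 + 1081128641826466097054092410187680 + 1046253524348192997149121687278400 + 1013558101712311965988211634550950 + 982844219842241906412811281988800 + 953937036905705379753610950165600 + 926681692994113797474936351589440 + 900940534855388414211743675156400 + 876590790670107646260074927179200 + 853522611968262708200599271200800 + 831637416789589305426224930913600 + 810846481369849572790569307640760 + 791069737921804461259092007454400 + 772234744161761497895780292991200 + 754275796623115881665645867572800 + 737133164881681429809608461491600 + 720752427884310731369394940125120 + 705083896843347454600495050122400 + 690082111804127295991973878843200 + 675705401141541310658807756367300 + 661915494995795569624954536849600 + 648677185095879658232455446112608 + 635958024603803586502407300110400 + 623728062592191979069668698185200 + 611959608581018545502316458596800 + 600627023236925609474495783437600 + 589706531905345143847686769193280 + 579176058121321123421835219743400 + 569015074645508472133732847467200 + 559204469910241084683151246648800 + 549726428047355642569877496705600 + 540564320913233048527046205093840 + 531702610734327588715127414846400 + 523126762174096498574560843639200 + 514823162774507665263853528660800 + 506779050856155982994105817275475 + 498982450073753583255734958548160 + 491422109921120953206405640994400 + 484087451564089297188399586651200 + 476968518452852689876805475082800 + 470055931228898303066996700081600 + 463340846497056898737468175794720 + 456814919081605393121447497262400 + 450470267427694207105871837578200 + 444299441846492916597572223364800 + 438295395335053823130037463589600 + 432451456730586438821636964075072 + 426761305984131354100299635600400 + 421218951360960817034061977995200 + 415818708394794652713112465456800 + 410555180440430163438262940577600 = 160644232825229869420846687165327521, so H_79 = 160644232825229869420846687165327521/32433859254793982911622772305630400; reducing by gcd(160644232825229869420846687165327521, 32433859254793982911622772305630400) = 33 gives 4868007055309996043055960217131137/982844219842241906412811281988800 ≈ 4.95298. (The PNT-adjacent estimate ln(79) + γ ≈ 4.94666 matches within O(1/n).)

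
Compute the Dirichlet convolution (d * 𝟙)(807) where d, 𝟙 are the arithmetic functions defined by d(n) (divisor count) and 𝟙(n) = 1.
(d * 𝟙)(807) = 9

Divisors of 807: [1, 3, 269, 807]. For each d | 807:
  d = 1: d(1) · 𝟙(807/1) = 1 · 1 = 1
  d = 3: d(3) · 𝟙(807/3) = 2 · 1 = 2
  d = 269: d(269) · 𝟙(807/269) = 2 · 1 = 2
  d = 807: d(807) · 𝟙(807/807) = 4 · 1 = 4
Summing: (d * 𝟙)(807) = 1 + 2 + 2 + 4 = 9.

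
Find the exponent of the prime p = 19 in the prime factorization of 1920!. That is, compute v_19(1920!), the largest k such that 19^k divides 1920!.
v_19(1920!) = 106

Legendre's formula: v_p(n!) = Σ_{k ≥ 1} ⌊n / p^k⌋. For p = 19, n = 1920, the terms are:
  ⌊1920/19^1⌋ = ⌊1920/19⌋ = 101
  ⌊1920/19^2⌋ = ⌊1920/361⌋ = 5
(the next term ⌊1920/19^3⌋ = 0, terminating the sum). Summing: v_19(1920!) = 101 + 5 = 106.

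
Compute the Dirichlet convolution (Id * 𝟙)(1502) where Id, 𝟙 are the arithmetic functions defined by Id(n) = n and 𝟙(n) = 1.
(Id * 𝟙)(1502) = 2256

Divisors of 1502: [1, 2, 751, 1502]. For each d | 1502:
  d = 1: Id(1) · 𝟙(1502/1) = 1 · 1 = 1
  d = 2: Id(2) · 𝟙(1502/2) = 2 · 1 = 2
  d = 751: Id(751) · 𝟙(1502/751) = 751 · 1 = 751
  d = 1502: Id(1502) · 𝟙(1502/1502) = 1502 · 1 = 1502
Summing: (Id * 𝟙)(1502) = 1 + 2 + 751 + 1502 = 2256.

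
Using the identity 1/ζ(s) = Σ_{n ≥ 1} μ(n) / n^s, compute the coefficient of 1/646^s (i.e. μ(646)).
μ(646) = -1

Factor n = 646 = 2 · 17 · 19. μ(n) = 0 if any exponent ≥ 2 (not squarefree); otherwise μ(n) = (−1)^{ω(n)} where ω(n) is the number of distinct prime factors. Applying: μ(646) = -1.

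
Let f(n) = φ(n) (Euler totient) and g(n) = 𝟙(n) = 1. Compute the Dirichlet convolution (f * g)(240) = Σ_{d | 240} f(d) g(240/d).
(φ * 𝟙)(240) = 240

Divisors of 240: [1, 2, 3, 4, 5, 6, 8, 10, 12, 15, 16, 20, 24, 30, 40, 48, 60, 80, 120, 240]. For each d | 240:
  d = 1: φ(1) · 𝟙(240/1) = 1 · 1 = 1
  d = 2: φ(2) · 𝟙(240/2) = 1 · 1 = 1
  d = 3: φ(3) · 𝟙(240/3) = 2 · 1 = 2
  d = 4: φ(4) · 𝟙(240/4) = 2 · 1 = 2
  d = 5: φ(5) · 𝟙(240/5) = 4 · 1 = 4
  d = 6: φ(6) · 𝟙(240/6) = 2 · 1 = 2
  d = 8: φ(8) · 𝟙(240/8) = 4 · 1 = 4
  d = 10: φ(10) · 𝟙(240/10) = 4 · 1 = 4
  d = 12: φ(12) · 𝟙(240/12) = 4 · 1 = 4
  d = 15: φ(15) · 𝟙(240/15) = 8 · 1 = 8
  d = 16: φ(16) · 𝟙(240/16) = 8 · 1 = 8
  d = 20: φ(20) · 𝟙(240/20) = 8 · 1 = 8
  d = 24: φ(24) · 𝟙(240/24) = 8 · 1 = 8
  d = 30: φ(30) · 𝟙(240/30) = 8 · 1 = 8
  d = 40: φ(40) · 𝟙(240/40) = 16 · 1 = 16
  d = 48: φ(48) · 𝟙(240/48) = 16 · 1 = 16
  d = 60: φ(60) · 𝟙(240/60) = 16 · 1 = 16
  d = 80: φ(80) · 𝟙(240/80) = 32 · 1 = 32
  d = 120: φ(120) · 𝟙(240/120) = 32 · 1 = 32
  d = 240: φ(240) · 𝟙(240/240) = 64 · 1 = 64
Summing: (φ * 𝟙)(240) = 1 + 1 + 2 + 2 + 4 + 2 + 4 + 4 + 4 + 8 + 8 + 8 + 8 + 8 + 16 + 16 + 16 + 32 + 32 + 64 = 240.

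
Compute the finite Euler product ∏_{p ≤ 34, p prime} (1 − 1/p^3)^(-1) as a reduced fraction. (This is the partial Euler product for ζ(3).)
∏ = 209363023479599225665/174187638420315512832

The primes p ≤ 34 are [2, 3, 5, 7, 11, 13, 17, 19, 23, 29, 31]. For each prime, (1 − 1/p^3)^(-1) = p^3 / (p^3 − 1). The product is (1 − 1/2^3)^(-1), (1 − 1/3^3)^(-1), (1 − 1/5^3)^(-1), (1 − 1/7^3)^(-1), (1 − 1/11^3)^(-1), (1 − 1/13^3)^(-1), (1 − 1/17^3)^(-1), (1 − 1/19^3)^(-1), (1 − 1/23^3)^(-1), (1 − 1/29^3)^(-1), (1 − 1/31^3)^(-1) = ∏ p^3 / (p^3 − 1) = 209363023479599225665/174187638420315512832.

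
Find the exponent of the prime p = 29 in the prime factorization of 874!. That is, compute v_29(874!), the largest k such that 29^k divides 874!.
v_29(874!) = 31

Legendre's formula: v_p(n!) = Σ_{k ≥ 1} ⌊n / p^k⌋. For p = 29, n = 874, the terms are:
  ⌊874/29^1⌋ = ⌊874/29⌋ = 30
  ⌊874/29^2⌋ = ⌊874/841⌋ = 1
(the next term ⌊874/29^3⌋ = 0, terminating the sum). Summing: v_29(874!) = 30 + 1 = 31.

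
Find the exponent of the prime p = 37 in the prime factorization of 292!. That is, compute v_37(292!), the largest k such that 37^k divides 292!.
v_37(292!) = 7

Legendre's formula: v_p(n!) = Σ_{k ≥ 1} ⌊n / p^k⌋. For p = 37, n = 292, the terms are:
  ⌊292/37^1⌋ = ⌊292/37⌋ = 7
(the next term ⌊292/37^2⌋ = 0, terminating the sum). Summing: v_37(292!) = 7 = 7.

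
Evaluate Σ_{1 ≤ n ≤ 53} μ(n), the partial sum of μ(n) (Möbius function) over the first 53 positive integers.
Σ_{n ≤ 53} μ(n) = -3

Compute μ(n) for each 1 ≤ n ≤ 53: μ(1) = 1, μ(2) = -1, μ(3) = -1, μ(4) = 0, μ(5) = -1, μ(6) = 1, μ(7) = -1, μ(8) = 0, μ(9) = 0, μ(10) = 1, μ(11) = -1, μ(12) = 0, μ(13) = -1, μ(14) = 1, μ(15) = 1, μ(16) = 0, μ(17) = -1, μ(18) = 0, μ(19) = -1, μ(20) = 0, μ(21) = 1, μ(22) = 1, μ(23) = -1, μ(24) = 0, μ(25) = 0, μ(26) = 1, μ(27) = 0, μ(28) = 0, μ(29) = -1, μ(30) = -1, μ(31) = -1, μ(32) = 0, μ(33) = 1, μ(34) = 1, μ(35) = 1, μ(36) = 0, μ(37) = -1, μ(38) = 1, μ(39) = 1, μ(40) = 0, μ(41) = -1, μ(42) = -1, μ(43) = -1, μ(44) = 0, μ(45) = 0, μ(46) = 1, μ(47) = -1, μ(48) = 0, μ(49) = 0, μ(50) = 0, μ(51) = 1, μ(52) = 0, μ(53) = -1. Summing all 53 values: -3. (Mertens function M(x) = Σ_{n ≤ x} μ(n); on average M(x) should be small (PNT ⟺ M(x) = o(x)).)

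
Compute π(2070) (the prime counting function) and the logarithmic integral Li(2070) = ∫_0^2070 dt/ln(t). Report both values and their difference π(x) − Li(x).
π(2070) = 312;  Li(2070) ≈ 324.00;  π(x) − Li(x) ≈ -12.00.

Direct count of primes ≤ 2070 gives π(2070) = 312. Numerical evaluation of the logarithmic integral gives Li(2070) ≈ 324.00. The difference π(x) − Li(x) ≈ -12.00 is typically negative for small/moderate x (Li(x) overestimates), though Littlewood's theorem shows this sign changes infinitely often.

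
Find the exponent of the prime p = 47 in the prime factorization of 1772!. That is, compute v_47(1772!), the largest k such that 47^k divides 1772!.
v_47(1772!) = 37

Legendre's formula: v_p(n!) = Σ_{k ≥ 1} ⌊n / p^k⌋. For p = 47, n = 1772, the terms are:
  ⌊1772/47^1⌋ = ⌊1772/47⌋ = 37
(the next term ⌊1772/47^2⌋ = 0, terminating the sum). Summing: v_47(1772!) = 37 = 37.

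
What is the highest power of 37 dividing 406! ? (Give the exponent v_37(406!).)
v_37(406!) = 10

Legendre's formula: v_p(n!) = Σ_{k ≥ 1} ⌊n / p^k⌋. For p = 37, n = 406, the terms are:
  ⌊406/37^1⌋ = ⌊406/37⌋ = 10
(the next term ⌊406/37^2⌋ = 0, terminating the sum). Summing: v_37(406!) = 10 = 10.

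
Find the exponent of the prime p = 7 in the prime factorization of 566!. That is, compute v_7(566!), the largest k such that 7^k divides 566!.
v_7(566!) = 92

Legendre's formula: v_p(n!) = Σ_{k ≥ 1} ⌊n / p^k⌋. For p = 7, n = 566, the terms are:
  ⌊566/7^1⌋ = ⌊566/7⌋ = 80
  ⌊566/7^2⌋ = ⌊566/49⌋ = 11
  ⌊566/7^3⌋ = ⌊566/343⌋ = 1
(the next term ⌊566/7^4⌋ = 0, terminating the sum). Summing: v_7(566!) = 80 + 11 + 1 = 92.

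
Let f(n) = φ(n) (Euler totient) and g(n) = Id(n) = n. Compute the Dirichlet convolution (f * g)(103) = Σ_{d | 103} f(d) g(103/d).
(φ * Id)(103) = 205

Divisors of 103: [1, 103]. For each d | 103:
  d = 1: φ(1) · Id(103/1) = 1 · 103 = 103
  d = 103: φ(103) · Id(103/103) = 102 · 1 = 102
Summing: (φ * Id)(103) = 103 + 102 = 205.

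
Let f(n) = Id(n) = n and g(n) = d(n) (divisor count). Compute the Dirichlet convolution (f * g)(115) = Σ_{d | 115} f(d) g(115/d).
(Id * d)(115) = 175

Divisors of 115: [1, 5, 23, 115]. For each d | 115:
  d = 1: Id(1) · d(115/1) = 1 · 4 = 4
  d = 5: Id(5) · d(115/5) = 5 · 2 = 10
  d = 23: Id(23) · d(115/23) = 23 · 2 = 46
  d = 115: Id(115) · d(115/115) = 115 · 1 = 115
Summing: (Id * d)(115) = 4 + 10 + 46 + 115 = 175.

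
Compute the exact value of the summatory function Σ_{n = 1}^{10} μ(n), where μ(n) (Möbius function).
Σ_{n ≤ 10} μ(n) = -1

Compute μ(n) for each 1 ≤ n ≤ 10: μ(1) = 1, μ(2) = -1, μ(3) = -1, μ(4) = 0, μ(5) = -1, μ(6) = 1, μ(7) = -1, μ(8) = 0, μ(9) = 0, μ(10) = 1. Summing all 10 values: -1. (Mertens function M(x) = Σ_{n ≤ x} μ(n); on average M(x) should be small (PNT ⟺ M(x) = o(x)).)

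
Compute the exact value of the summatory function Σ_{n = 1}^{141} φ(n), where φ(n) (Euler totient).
Σ_{n ≤ 141} φ(n) = 6092

Compute φ(n) for each 1 ≤ n ≤ 141: φ(1) = 1, φ(2) = 1, φ(3) = 2, φ(4) = 2, φ(5) = 4, φ(6) = 2, φ(7) = 6, φ(8) = 4, φ(9) = 6, φ(10) = 4, φ(11) = 10, φ(12) = 4, φ(13) = 12, φ(14) = 6, φ(15) = 8, φ(16) = 8, φ(17) = 16, φ(18) = 6, φ(19) = 18, φ(20) = 8, φ(21) = 12, φ(22) = 10, φ(23) = 22, φ(24) = 8, φ(25) = 20, φ(26) = 12, φ(27) = 18, φ(28) = 12, φ(29) = 28, φ(30) = 8, φ(31) = 30, φ(32) = 16, φ(33) = 20, φ(34) = 16, φ(35) = 24, φ(36) = 12, φ(37) = 36, φ(38) = 18, φ(39) = 24, φ(40) = 16, φ(41) = 40, φ(42) = 12, φ(43) = 42, φ(44) = 20, φ(45) = 24, φ(46) = 22, φ(47) = 46, φ(48) = 16, φ(49) = 42, φ(50) = 20, φ(51) = 32, φ(52) = 24, φ(53) = 52, φ(54) = 18, φ(55) = 40, φ(56) = 24, φ(57) = 36, φ(58) = 28, φ(59) = 58, φ(60) = 16, φ(61) = 60, φ(62) = 30, φ(63) = 36, φ(64) = 32, φ(65) = 48, φ(66) = 20, φ(67) = 66, φ(68) = 32, φ(69) = 44, φ(70) = 24, φ(71) = 70, φ(72) = 24, φ(73) = 72, φ(74) = 36, φ(75) = 40, φ(76) = 36, φ(77) = 60, φ(78) = 24, φ(79) = 78, φ(80) = 32, φ(81) = 54, φ(82) = 40, φ(83) = 82, φ(84) = 24, φ(85) = 64, φ(86) = 42, φ(87) = 56, φ(88) = 40, φ(89) = 88, φ(90) = 24, φ(91) = 72, φ(92) = 44, φ(93) = 60, φ(94) = 46, φ(95) = 72, φ(96) = 32, φ(97) = 96, φ(98) = 42, φ(99) = 60, φ(100) = 40, φ(101) = 100, φ(102) = 32, φ(103) = 102, φ(104) = 48, φ(105) = 48, φ(106) = 52, φ(107) = 106, φ(108) = 36, φ(109) = 108, φ(110) = 40, φ(111) = 72, φ(112) = 48, φ(113) = 112, φ(114) = 36, φ(115) = 88, φ(116) = 56, φ(117) = 72, φ(118) = 58, φ(119) = 96, φ(120) = 32, φ(121) = 110, φ(122) = 60, φ(123) = 80, φ(124) = 60, φ(125) = 100, φ(126) = 36, φ(127) = 126, φ(128) = 64, φ(129) = 84, φ(130) = 48, φ(131) = 130, φ(132) = 40, φ(133) = 108, φ(134) = 66, φ(135) = 72, φ(136) = 64, φ(137) = 136, φ(138) = 44, φ(139) = 138, φ(140) = 48, φ(141) = 92. Summing all 141 values: 6092. (Average order: Σ_{n ≤ x} φ(n) ~ (3/π²) x². For x = 141, (3/π²)·141² ≈ 6043.10.)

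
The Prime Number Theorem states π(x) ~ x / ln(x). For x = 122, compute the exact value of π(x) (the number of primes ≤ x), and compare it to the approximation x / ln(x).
π(122) = 30;  x/ln(x) ≈ 25.40;  relative error ≈ 15.35%.

Directly count primes up to 122: π(122) = 30. The PNT approximation gives 122/ln(122) ≈ 122/4.80402 ≈ 25.40. Relative error (π(x) − x/ln(x)) / π(x) ≈ 15.35%; the approximation is known to undercount slightly (Li(x) is a better estimate).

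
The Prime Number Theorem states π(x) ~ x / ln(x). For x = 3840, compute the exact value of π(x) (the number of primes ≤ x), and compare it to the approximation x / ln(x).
π(3840) = 532;  x/ln(x) ≈ 465.27;  relative error ≈ 12.54%.

Directly count primes up to 3840: π(3840) = 532. The PNT approximation gives 3840/ln(3840) ≈ 3840/8.25323 ≈ 465.27. Relative error (π(x) − x/ln(x)) / π(x) ≈ 12.54%; the approximation is known to undercount slightly (Li(x) is a better estimate).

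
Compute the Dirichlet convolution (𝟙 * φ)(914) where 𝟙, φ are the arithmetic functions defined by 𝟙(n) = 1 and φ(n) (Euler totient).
(𝟙 * φ)(914) = 914

Divisors of 914: [1, 2, 457, 914]. For each d | 914:
  d = 1: 𝟙(1) · φ(914/1) = 1 · 456 = 456
  d = 2: 𝟙(2) · φ(914/2) = 1 · 456 = 456
  d = 457: 𝟙(457) · φ(914/457) = 1 · 1 = 1
  d = 914: 𝟙(914) · φ(914/914) = 1 · 1 = 1
Summing: (𝟙 * φ)(914) = 456 + 456 + 1 + 1 = 914.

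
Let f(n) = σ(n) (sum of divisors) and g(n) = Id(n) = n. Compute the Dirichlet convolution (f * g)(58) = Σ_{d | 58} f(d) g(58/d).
(σ * Id)(58) = 295

Divisors of 58: [1, 2, 29, 58]. For each d | 58:
  d = 1: σ(1) · Id(58/1) = 1 · 58 = 58
  d = 2: σ(2) · Id(58/2) = 3 · 29 = 87
  d = 29: σ(29) · Id(58/29) = 30 · 2 = 60
  d = 58: σ(58) · Id(58/58) = 90 · 1 = 90
Summing: (σ * Id)(58) = 58 + 87 + 60 + 90 = 295.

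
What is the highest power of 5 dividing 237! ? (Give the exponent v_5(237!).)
v_5(237!) = 57

Legendre's formula: v_p(n!) = Σ_{k ≥ 1} ⌊n / p^k⌋. For p = 5, n = 237, the terms are:
  ⌊237/5^1⌋ = ⌊237/5⌋ = 47
  ⌊237/5^2⌋ = ⌊237/25⌋ = 9
  ⌊237/5^3⌋ = ⌊237/125⌋ = 1
(the next term ⌊237/5^4⌋ = 0, terminating the sum). Summing: v_5(237!) = 47 + 9 + 1 = 57.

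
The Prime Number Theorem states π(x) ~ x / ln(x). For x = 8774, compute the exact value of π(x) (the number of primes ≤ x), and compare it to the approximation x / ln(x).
π(8774) = 1093;  x/ln(x) ≈ 966.35;  relative error ≈ 11.59%.

Directly count primes up to 8774: π(8774) = 1093. The PNT approximation gives 8774/ln(8774) ≈ 8774/9.07955 ≈ 966.35. Relative error (π(x) − x/ln(x)) / π(x) ≈ 11.59%; the approximation is known to undercount slightly (Li(x) is a better estimate).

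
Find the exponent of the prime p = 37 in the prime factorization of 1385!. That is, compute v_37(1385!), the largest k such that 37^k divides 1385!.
v_37(1385!) = 38

Legendre's formula: v_p(n!) = Σ_{k ≥ 1} ⌊n / p^k⌋. For p = 37, n = 1385, the terms are:
  ⌊1385/37^1⌋ = ⌊1385/37⌋ = 37
  ⌊1385/37^2⌋ = ⌊1385/1369⌋ = 1
(the next term ⌊1385/37^3⌋ = 0, terminating the sum). Summing: v_37(1385!) = 37 + 1 = 38.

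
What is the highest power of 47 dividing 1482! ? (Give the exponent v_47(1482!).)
v_47(1482!) = 31

Legendre's formula: v_p(n!) = Σ_{k ≥ 1} ⌊n / p^k⌋. For p = 47, n = 1482, the terms are:
  ⌊1482/47^1⌋ = ⌊1482/47⌋ = 31
(the next term ⌊1482/47^2⌋ = 0, terminating the sum). Summing: v_47(1482!) = 31 = 31.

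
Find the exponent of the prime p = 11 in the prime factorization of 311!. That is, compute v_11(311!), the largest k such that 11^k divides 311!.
v_11(311!) = 30

Legendre's formula: v_p(n!) = Σ_{k ≥ 1} ⌊n / p^k⌋. For p = 11, n = 311, the terms are:
  ⌊311/11^1⌋ = ⌊311/11⌋ = 28
  ⌊311/11^2⌋ = ⌊311/121⌋ = 2
(the next term ⌊311/11^3⌋ = 0, terminating the sum). Summing: v_11(311!) = 28 + 2 = 30.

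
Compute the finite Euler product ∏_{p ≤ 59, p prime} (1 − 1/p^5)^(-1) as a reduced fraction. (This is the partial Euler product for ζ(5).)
∏ = 9783623293724966042755527767857913576946767245571173033197003580720982191908567341/9435202489615342986287959538462812822601440308319131731232692023968655443618693120

The primes p ≤ 59 are [2, 3, 5, 7, 11, 13, 17, 19, 23, 29, 31, 37, 41, 43, 47, 53, 59]. For each prime, (1 − 1/p^5)^(-1) = p^5 / (p^5 − 1). The product is (1 − 1/2^5)^(-1), (1 − 1/3^5)^(-1), (1 − 1/5^5)^(-1), (1 − 1/7^5)^(-1), (1 − 1/11^5)^(-1), (1 − 1/13^5)^(-1), (1 − 1/17^5)^(-1), (1 − 1/19^5)^(-1), (1 − 1/23^5)^(-1), (1 − 1/29^5)^(-1), (1 − 1/31^5)^(-1), (1 − 1/37^5)^(-1), (1 − 1/41^5)^(-1), (1 − 1/43^5)^(-1), (1 − 1/47^5)^(-1), (1 − 1/53^5)^(-1), (1 − 1/59^5)^(-1) = ∏ p^5 / (p^5 − 1) = 9783623293724966042755527767857913576946767245571173033197003580720982191908567341/9435202489615342986287959538462812822601440308319131731232692023968655443618693120.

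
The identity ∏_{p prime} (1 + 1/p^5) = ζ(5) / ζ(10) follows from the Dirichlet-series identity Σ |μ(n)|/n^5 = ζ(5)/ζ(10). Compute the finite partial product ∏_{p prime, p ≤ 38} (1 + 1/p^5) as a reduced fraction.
∏ = 233011615725255938572288274478934396372114341888/224936953086109917286174853620680141509079739945

The primes p ≤ 38 are [2, 3, 5, 7, 11, 13, 17, 19, 23, 29, 31, 37]. For each, (1 + 1/p^5) = (p^5 + 1)/p^5. Multiplying these fractions over p ∈ [2, 3, 5, 7, 11, 13, 17, 19, 23, 29, 31, 37] gives 233011615725255938572288274478934396372114341888/224936953086109917286174853620680141509079739945. (In the limit P → ∞ this tends to ζ(5)/ζ(10).)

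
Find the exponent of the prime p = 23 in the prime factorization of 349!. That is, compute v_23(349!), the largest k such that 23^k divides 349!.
v_23(349!) = 15

Legendre's formula: v_p(n!) = Σ_{k ≥ 1} ⌊n / p^k⌋. For p = 23, n = 349, the terms are:
  ⌊349/23^1⌋ = ⌊349/23⌋ = 15
(the next term ⌊349/23^2⌋ = 0, terminating the sum). Summing: v_23(349!) = 15 = 15.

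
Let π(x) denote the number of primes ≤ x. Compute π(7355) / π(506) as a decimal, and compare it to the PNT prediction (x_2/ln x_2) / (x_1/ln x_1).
π(7355)/π(506) = 937/96 ≈ 9.7604;  PNT prediction ≈ 10.1657.

π(506) = 96 and π(7355) = 937, so π(7355)/π(506) ≈ 9.7604. The PNT-predicted ratio is (7355/ln(7355)) / (506/ln(506)) ≈ 10.1657. The two agree to within a few percent, as expected.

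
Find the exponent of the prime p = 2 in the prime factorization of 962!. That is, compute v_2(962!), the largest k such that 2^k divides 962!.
v_2(962!) = 957

Legendre's formula: v_p(n!) = Σ_{k ≥ 1} ⌊n / p^k⌋. For p = 2, n = 962, the terms are:
  ⌊962/2^1⌋ = ⌊962/2⌋ = 481
  ⌊962/2^2⌋ = ⌊962/4⌋ = 240
  ⌊962/2^3⌋ = ⌊962/8⌋ = 120
  ⌊962/2^4⌋ = ⌊962/16⌋ = 60
  ⌊962/2^5⌋ = ⌊962/32⌋ = 30
  ⌊962/2^6⌋ = ⌊962/64⌋ = 15
  ⌊962/2^7⌋ = ⌊962/128⌋ = 7
  ⌊962/2^8⌋ = ⌊962/256⌋ = 3
  ⌊962/2^9⌋ = ⌊962/512⌋ = 1
(the next term ⌊962/2^10⌋ = 0, terminating the sum). Summing: v_2(962!) = 481 + 240 + 120 + 60 + 30 + 15 + 7 + 3 + 1 = 957.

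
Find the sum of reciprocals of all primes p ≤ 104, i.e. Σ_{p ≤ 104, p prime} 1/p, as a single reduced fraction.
Σ 1/p = 43710588286712969019768170103664304877397/23984823528925228172706521638692258396210

π(104) = 27, so the primes ≤ 104 are [2, 3, 5, 7, 11, 13, 17, 19, 23, 29, 31, 37, 41, 43, 47, 53, 59, 61, 67, 71, 73, 79, 83, 89, 97, 101, 103]. Summing 1/p over these primes: 43710588286712969019768170103664304877397/23984823528925228172706521638692258396210 ≈ 1.8224. Mertens estimate ln ln(104) + 0.2615 ≈ 1.7972.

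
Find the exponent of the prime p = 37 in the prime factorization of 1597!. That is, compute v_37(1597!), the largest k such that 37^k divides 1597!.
v_37(1597!) = 44

Legendre's formula: v_p(n!) = Σ_{k ≥ 1} ⌊n / p^k⌋. For p = 37, n = 1597, the terms are:
  ⌊1597/37^1⌋ = ⌊1597/37⌋ = 43
  ⌊1597/37^2⌋ = ⌊1597/1369⌋ = 1
(the next term ⌊1597/37^3⌋ = 0, terminating the sum). Summing: v_37(1597!) = 43 + 1 = 44.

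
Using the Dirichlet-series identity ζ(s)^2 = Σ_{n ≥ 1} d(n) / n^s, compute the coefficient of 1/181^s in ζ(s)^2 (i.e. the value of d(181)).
d(181) = 2

ζ(s)^2 = (Σ 1/m^s)(Σ 1/k^s). The coefficient of 1/n^s in the product is the number of ordered pairs (m, k) with mk = n, which equals d(n). For n = 181, divisors are [1, 181], so d(181) = 2.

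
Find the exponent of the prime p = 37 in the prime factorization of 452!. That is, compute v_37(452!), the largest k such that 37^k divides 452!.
v_37(452!) = 12

Legendre's formula: v_p(n!) = Σ_{k ≥ 1} ⌊n / p^k⌋. For p = 37, n = 452, the terms are:
  ⌊452/37^1⌋ = ⌊452/37⌋ = 12
(the next term ⌊452/37^2⌋ = 0, terminating the sum). Summing: v_37(452!) = 12 = 12.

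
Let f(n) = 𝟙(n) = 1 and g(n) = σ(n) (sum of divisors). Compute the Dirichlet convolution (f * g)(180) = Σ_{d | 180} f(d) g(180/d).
(𝟙 * σ)(180) = 1386

Divisors of 180: [1, 2, 3, 4, 5, 6, 9, 10, 12, 15, 18, 20, 30, 36, 45, 60, 90, 180]. For each d | 180:
  d = 1: 𝟙(1) · σ(180/1) = 1 · 546 = 546
  d = 2: 𝟙(2) · σ(180/2) = 1 · 234 = 234
  d = 3: 𝟙(3) · σ(180/3) = 1 · 168 = 168
  d = 4: 𝟙(4) · σ(180/4) = 1 · 78 = 78
  d = 5: 𝟙(5) · σ(180/5) = 1 · 91 = 91
  d = 6: 𝟙(6) · σ(180/6) = 1 · 72 = 72
  d = 9: 𝟙(9) · σ(180/9) = 1 · 42 = 42
  d = 10: 𝟙(10) · σ(180/10) = 1 · 39 = 39
  d = 12: 𝟙(12) · σ(180/12) = 1 · 24 = 24
  d = 15: 𝟙(15) · σ(180/15) = 1 · 28 = 28
  d = 18: 𝟙(18) · σ(180/18) = 1 · 18 = 18
  d = 20: 𝟙(20) · σ(180/20) = 1 · 13 = 13
  d = 30: 𝟙(30) · σ(180/30) = 1 · 12 = 12
  d = 36: 𝟙(36) · σ(180/36) = 1 · 6 = 6
  d = 45: 𝟙(45) · σ(180/45) = 1 · 7 = 7
  d = 60: 𝟙(60) · σ(180/60) = 1 · 4 = 4
  d = 90: 𝟙(90) · σ(180/90) = 1 · 3 = 3
  d = 180: 𝟙(180) · σ(180/180) = 1 · 1 = 1
Summing: (𝟙 * σ)(180) = 546 + 234 + 168 + 78 + 91 + 72 + 42 + 39 + 24 + 28 + 18 + 13 + 12 + 6 + 7 + 4 + 3 + 1 = 1386.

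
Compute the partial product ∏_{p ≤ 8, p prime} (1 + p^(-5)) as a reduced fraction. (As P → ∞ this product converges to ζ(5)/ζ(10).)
∏ = 1468981382/1418090625

The primes p ≤ 8 are [2, 3, 5, 7]. For each, (1 + 1/p^5) = (p^5 + 1)/p^5. Multiplying these fractions over p ∈ [2, 3, 5, 7] gives 1468981382/1418090625. (In the limit P → ∞ this tends to ζ(5)/ζ(10).)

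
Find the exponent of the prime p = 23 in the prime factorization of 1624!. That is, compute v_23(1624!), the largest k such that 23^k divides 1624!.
v_23(1624!) = 73

Legendre's formula: v_p(n!) = Σ_{k ≥ 1} ⌊n / p^k⌋. For p = 23, n = 1624, the terms are:
  ⌊1624/23^1⌋ = ⌊1624/23⌋ = 70
  ⌊1624/23^2⌋ = ⌊1624/529⌋ = 3
(the next term ⌊1624/23^3⌋ = 0, terminating the sum). Summing: v_23(1624!) = 70 + 3 = 73.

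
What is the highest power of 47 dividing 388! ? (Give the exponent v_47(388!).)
v_47(388!) = 8

Legendre's formula: v_p(n!) = Σ_{k ≥ 1} ⌊n / p^k⌋. For p = 47, n = 388, the terms are:
  ⌊388/47^1⌋ = ⌊388/47⌋ = 8
(the next term ⌊388/47^2⌋ = 0, terminating the sum). Summing: v_47(388!) = 8 = 8.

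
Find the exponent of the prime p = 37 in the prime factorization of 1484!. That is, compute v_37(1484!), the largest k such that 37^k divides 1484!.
v_37(1484!) = 41

Legendre's formula: v_p(n!) = Σ_{k ≥ 1} ⌊n / p^k⌋. For p = 37, n = 1484, the terms are:
  ⌊1484/37^1⌋ = ⌊1484/37⌋ = 40
  ⌊1484/37^2⌋ = ⌊1484/1369⌋ = 1
(the next term ⌊1484/37^3⌋ = 0, terminating the sum). Summing: v_37(1484!) = 40 + 1 = 41.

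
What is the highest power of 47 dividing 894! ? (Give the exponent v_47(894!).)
v_47(894!) = 19

Legendre's formula: v_p(n!) = Σ_{k ≥ 1} ⌊n / p^k⌋. For p = 47, n = 894, the terms are:
  ⌊894/47^1⌋ = ⌊894/47⌋ = 19
(the next term ⌊894/47^2⌋ = 0, terminating the sum). Summing: v_47(894!) = 19 = 19.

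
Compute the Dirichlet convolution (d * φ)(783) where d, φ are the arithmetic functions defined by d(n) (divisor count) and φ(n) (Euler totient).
(d * φ)(783) = 1200

Divisors of 783: [1, 3, 9, 27, 29, 87, 261, 783]. For each d | 783:
  d = 1: d(1) · φ(783/1) = 1 · 504 = 504
  d = 3: d(3) · φ(783/3) = 2 · 168 = 336
  d = 9: d(9) · φ(783/9) = 3 · 56 = 168
  d = 27: d(27) · φ(783/27) = 4 · 28 = 112
  d = 29: d(29) · φ(783/29) = 2 · 18 = 36
  d = 87: d(87) · φ(783/87) = 4 · 6 = 24
  d = 261: d(261) · φ(783/261) = 6 · 2 = 12
  d = 783: d(783) · φ(783/783) = 8 · 1 = 8
Summing: (d * φ)(783) = 504 + 336 + 168 + 112 + 36 + 24 + 12 + 8 = 1200.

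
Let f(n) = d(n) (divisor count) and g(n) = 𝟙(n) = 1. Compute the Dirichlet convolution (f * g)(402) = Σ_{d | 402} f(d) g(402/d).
(d * 𝟙)(402) = 27

Divisors of 402: [1, 2, 3, 6, 67, 134, 201, 402]. For each d | 402:
  d = 1: d(1) · 𝟙(402/1) = 1 · 1 = 1
  d = 2: d(2) · 𝟙(402/2) = 2 · 1 = 2
  d = 3: d(3) · 𝟙(402/3) = 2 · 1 = 2
  d = 6: d(6) · 𝟙(402/6) = 4 · 1 = 4
  d = 67: d(67) · 𝟙(402/67) = 2 · 1 = 2
  d = 134: d(134) · 𝟙(402/134) = 4 · 1 = 4
  d = 201: d(201) · 𝟙(402/201) = 4 · 1 = 4
  d = 402: d(402) · 𝟙(402/402) = 8 · 1 = 8
Summing: (d * 𝟙)(402) = 1 + 2 + 2 + 4 + 2 + 4 + 4 + 8 = 27.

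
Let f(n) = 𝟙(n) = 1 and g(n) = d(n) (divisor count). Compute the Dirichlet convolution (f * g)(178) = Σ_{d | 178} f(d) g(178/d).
(𝟙 * d)(178) = 9

Divisors of 178: [1, 2, 89, 178]. For each d | 178:
  d = 1: 𝟙(1) · d(178/1) = 1 · 4 = 4
  d = 2: 𝟙(2) · d(178/2) = 1 · 2 = 2
  d = 89: 𝟙(89) · d(178/89) = 1 · 2 = 2
  d = 178: 𝟙(178) · d(178/178) = 1 · 1 = 1
Summing: (𝟙 * d)(178) = 4 + 2 + 2 + 1 = 9.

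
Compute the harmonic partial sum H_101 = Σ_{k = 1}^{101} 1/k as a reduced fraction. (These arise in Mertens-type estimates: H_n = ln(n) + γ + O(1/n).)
H_101 = 1463919079240743966268954674710929768361083/281670315928038407744716588098661706369472

Direct summation: H_101 = 1 + 1/2 + ... + 1/101. The least common denominator is lcm(1, ..., 101) = 7041757898200960193617914702466542659236800; over this denominator the numerator is 7041757898200960193617914702466542659236800 + 3520878949100480096808957351233271329618400 + 2347252632733653397872638234155514219745600 + 1760439474550240048404478675616635664809200 + 1408351579640192038723582940493308531847360 + 1173626316366826698936319117077757109872800 + 1005965414028708599088273528923791808462400 + 880219737275120024202239337808317832404600 + 782417544244551132624212744718504739915200 + 704175789820096019361791470246654265923680 + 640159808927360017601628609315140241748800 + 586813158183413349468159558538878554936400 + 541673684476996937970608823266657127633600 + 502982707014354299544136764461895904231200 + 469450526546730679574527646831102843949120 + 440109868637560012101119668904158916202300 + 414221052835350599624583217792149568190400 + 391208772122275566312106372359252369957600 + 370618836747418957558837615919291718907200 + 352087894910048009680895735123327132961840 + 335321804676236199696091176307930602820800 + 320079904463680008800814304657570120874400 + 306163386878302617113822378368110550401600 + 293406579091706674734079779269439277468200 + 281670315928038407744716588098661706369472 + 270836842238498468985304411633328563816800 + 260805848081517044208070914906168246638400 + 251491353507177149772068382230947952115600 + 242819237868998627366134989740225608939200 + 234725263273365339787263823415551421974560 + 227153480587127748181223054918275569652800 + 220054934318780006050559834452079458101150 + 213386602975786672533876203105046747249600 + 207110526417675299812291608896074784095200 + 201193082805741719817654705784758361692480 + 195604386061137783156053186179626184978800 + 190317781032458383611294991958555207006400 + 185309418373709478779418807959645859453600 + 180557894825665645990202941088885709211200 + 176043947455024004840447867561663566480920 + 171750192639047809600436943962598601444800 + 167660902338118099848045588153965301410400 + 163761811586068841712044527964338201377600 + 160039952231840004400407152328785060437200 + 156483508848910226524842548943700947983040 + 153081693439151308556911189184055275200800 + 149824636131935323268466270265245588494400 + 146703289545853337367039889634719638734100 + 143709344861244085584039075560541686923200 + 140835157964019203872358294049330853184736 + 138073684278450199874861072597383189396800 + 135418421119249234492652205816664281908400 + 132863356569829437615432352876727219985600 + 130402924040758522104035457453084123319200 + 128031961785472003520325721863028048349760 + 125745676753588574886034191115473976057800 + 123539612249139652519612538639763906302400 + 121409618934499313683067494870112804469600 + 119351828783067121925727367838415977275200 + 117362631636682669893631911707775710987280 + 115438654068868199895375650860107256708800 + 113576740293563874090611527459137784826400 + 111773934892078733232030392102643534273600 + 110027467159390003025279917226039729050575 + 108334736895399387594121764653331425526720 + 106693301487893336266938101552523373624800 + 105100864152253137218177831380097651630400 + 103555263208837649906145804448037392047600 + 102054462292767539037940792789370183467200 + 100596541402870859908827352892379180846240 + 99179688707055777374900207076993558580800 + 97802193030568891578026593089813092489400 + 96462436961656988953670064417349899441600 + 95158890516229191805647495979277603503200 + 93890105309346135914905529366220568789824 + 92654709186854739389709403979822929726800 + 91451401275337145371661229902162891678400 + 90278947412832822995101470544442854605600 + 89136175926594432830606515221095476699200 + 88021973727512002420223933780831783240460 + 86935282693839014736023638302056082212800 + 85875096319523904800218471981299300722400 + 84840456604830845706239936174295694689600 + 83830451169059049924022794076982650705200 + 82844210567070119924916643558429913638080 + 81880905793034420856022263982169100688800 + 80939745956332875788711663246741869646400 + 80019976115920002200203576164392530218600 + 79120875260684945995706906769286996171200 + 78241754424455113262421274471850473991520 + 77381954925285276852944117609522446804800 + 76540846719575654278455594592027637600400 + 75717826862375916060407684972758523217600 + 74912318065967661634233135132622794247200 + 74123767349483791511767523183858343781440 + 73351644772926668683519944817359819367050 + 72595442249494434985751697963572604734400 + 71854672430622042792019537780270843461600 + 71128867658595557511292067701682249083200 + 70417578982009601936179147024665426592368 + 69720375229712477164533808935312303556800 = 36597976981018599156723866867773244209027075, so H_101 = 36597976981018599156723866867773244209027075/7041757898200960193617914702466542659236800; reducing by gcd(36597976981018599156723866867773244209027075, 7041757898200960193617914702466542659236800) = 25 gives 1463919079240743966268954674710929768361083/281670315928038407744716588098661706369472 ≈ 5.19728. (The PNT-adjacent estimate ln(101) + γ ≈ 5.19234 matches within O(1/n).)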